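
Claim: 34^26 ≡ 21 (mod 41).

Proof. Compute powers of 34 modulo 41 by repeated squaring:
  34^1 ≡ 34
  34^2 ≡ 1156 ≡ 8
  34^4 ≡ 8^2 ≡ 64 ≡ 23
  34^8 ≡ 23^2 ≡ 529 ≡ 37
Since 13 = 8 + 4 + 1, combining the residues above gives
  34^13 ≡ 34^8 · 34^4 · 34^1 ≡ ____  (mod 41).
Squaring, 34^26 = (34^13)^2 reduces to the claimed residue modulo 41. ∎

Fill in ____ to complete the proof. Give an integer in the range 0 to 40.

29

Multiply the listed residues: 37 · 23 · 34 = 851 → 28934.
Reducing modulo 41: 28934 = 705·41 + 29, so 34^13 ≡ 29.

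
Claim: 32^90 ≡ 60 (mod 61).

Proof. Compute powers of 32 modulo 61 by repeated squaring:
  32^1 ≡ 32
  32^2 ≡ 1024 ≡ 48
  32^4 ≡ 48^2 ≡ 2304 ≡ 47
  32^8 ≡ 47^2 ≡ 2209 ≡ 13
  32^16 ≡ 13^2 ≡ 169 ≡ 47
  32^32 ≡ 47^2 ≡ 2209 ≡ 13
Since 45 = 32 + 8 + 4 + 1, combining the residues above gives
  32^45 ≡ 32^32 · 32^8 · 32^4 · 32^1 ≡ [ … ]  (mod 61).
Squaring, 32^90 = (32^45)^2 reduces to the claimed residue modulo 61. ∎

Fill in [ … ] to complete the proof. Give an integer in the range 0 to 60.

50

Multiply the listed residues: 13 · 13 · 47 · 32 = 169 → 7943 → 254176.
Reducing modulo 61: 254176 = 4166·61 + 50, so 32^45 ≡ 50.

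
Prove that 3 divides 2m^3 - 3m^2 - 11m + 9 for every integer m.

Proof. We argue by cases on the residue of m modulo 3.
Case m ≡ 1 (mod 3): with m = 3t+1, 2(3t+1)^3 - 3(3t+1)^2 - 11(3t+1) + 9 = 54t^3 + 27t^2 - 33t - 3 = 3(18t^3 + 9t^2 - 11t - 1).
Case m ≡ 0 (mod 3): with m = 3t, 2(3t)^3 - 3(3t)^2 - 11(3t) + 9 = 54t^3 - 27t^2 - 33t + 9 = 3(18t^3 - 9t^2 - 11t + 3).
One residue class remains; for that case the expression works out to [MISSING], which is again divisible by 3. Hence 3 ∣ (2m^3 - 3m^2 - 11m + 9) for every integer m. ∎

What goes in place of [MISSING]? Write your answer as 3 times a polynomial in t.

The residues treated are {1, 0}, so the missing case is m ≡ 2 (mod 3); write m = 3t+2.
Then 2(3t+2)^3 - 3(3t+2)^2 - 11(3t+2) + 9 = 54t^3 + 81t^2 + 3t - 9 = 3(18t^3 + 27t^2 + t - 3).

3(18t^3 + 27t^2 + t - 3)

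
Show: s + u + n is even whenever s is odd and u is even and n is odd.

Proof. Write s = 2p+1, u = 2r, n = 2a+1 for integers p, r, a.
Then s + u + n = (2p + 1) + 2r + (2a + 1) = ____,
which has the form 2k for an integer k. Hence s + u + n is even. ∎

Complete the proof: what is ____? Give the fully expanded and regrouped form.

(2p + 1) + 2r + (2a + 1) = 2a + 2p + 2r + 2
= 2(a + p + r + 1).
Since a + p + r + 1 is an integer, the sum is of the form 2k for an integer k.

2(a + p + r + 1)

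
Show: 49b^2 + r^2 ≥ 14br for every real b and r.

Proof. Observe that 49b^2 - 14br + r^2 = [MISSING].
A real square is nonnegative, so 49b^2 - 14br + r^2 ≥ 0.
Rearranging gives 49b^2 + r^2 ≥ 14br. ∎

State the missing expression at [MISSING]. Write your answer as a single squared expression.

49b^2 - 14br + r^2 is a perfect-square trinomial: the outer terms are (7b)^2 and (r)^2, and the cross term is -2·7b·r.
So 49b^2 - 14br + r^2 = (7b - r)^2 ≥ 0.

(7b - r)^2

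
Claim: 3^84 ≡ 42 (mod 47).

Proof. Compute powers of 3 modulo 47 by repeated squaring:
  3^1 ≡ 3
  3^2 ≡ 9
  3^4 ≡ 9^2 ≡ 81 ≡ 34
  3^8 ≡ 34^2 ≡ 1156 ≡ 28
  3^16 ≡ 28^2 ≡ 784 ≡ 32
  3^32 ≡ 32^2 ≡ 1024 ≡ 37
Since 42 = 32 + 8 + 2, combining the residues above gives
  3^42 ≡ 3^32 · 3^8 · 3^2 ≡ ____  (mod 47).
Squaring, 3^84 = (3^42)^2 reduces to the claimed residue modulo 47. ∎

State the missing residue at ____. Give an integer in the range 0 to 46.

3^32 · 3^8 · 3^2 ≡ 37 · 28 · 9 = 9324.
9324 mod 47 = 18, so 3^42 ≡ 18 (mod 47).

18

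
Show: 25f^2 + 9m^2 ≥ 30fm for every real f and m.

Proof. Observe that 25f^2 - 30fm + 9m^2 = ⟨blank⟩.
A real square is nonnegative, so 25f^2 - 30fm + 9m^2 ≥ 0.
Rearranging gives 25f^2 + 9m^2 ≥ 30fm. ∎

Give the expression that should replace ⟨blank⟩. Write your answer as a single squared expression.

(5f - 3m)^2

25f^2 - 30fm + 9m^2 is a perfect-square trinomial: the outer terms are (5f)^2 and (3m)^2, and the cross term is -2·5f·3m.
So 25f^2 - 30fm + 9m^2 = (5f - 3m)^2 ≥ 0.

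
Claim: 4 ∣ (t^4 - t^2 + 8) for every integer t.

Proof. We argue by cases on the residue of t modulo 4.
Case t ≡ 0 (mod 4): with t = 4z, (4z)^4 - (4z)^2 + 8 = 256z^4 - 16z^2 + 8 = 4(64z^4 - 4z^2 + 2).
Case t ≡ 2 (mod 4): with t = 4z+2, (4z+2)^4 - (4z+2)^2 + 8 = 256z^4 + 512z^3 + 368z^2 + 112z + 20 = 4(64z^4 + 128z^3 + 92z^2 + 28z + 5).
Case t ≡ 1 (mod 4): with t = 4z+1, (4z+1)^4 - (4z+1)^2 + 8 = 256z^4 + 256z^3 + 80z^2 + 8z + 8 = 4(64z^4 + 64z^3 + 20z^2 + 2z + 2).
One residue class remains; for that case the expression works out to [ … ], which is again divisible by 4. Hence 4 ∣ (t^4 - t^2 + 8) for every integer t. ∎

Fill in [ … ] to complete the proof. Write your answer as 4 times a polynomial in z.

4(64z^4 + 192z^3 + 212z^2 + 102z + 20)

Only t ≡ 3 (mod 4) is unaccounted for. Put t = 4z+3:
(4z+3)^4 - (4z+3)^2 + 8 expands to 256z^4 + 768z^3 + 848z^2 + 408z + 80,
and factoring out 4 leaves 4(64z^4 + 192z^3 + 212z^2 + 102z + 20).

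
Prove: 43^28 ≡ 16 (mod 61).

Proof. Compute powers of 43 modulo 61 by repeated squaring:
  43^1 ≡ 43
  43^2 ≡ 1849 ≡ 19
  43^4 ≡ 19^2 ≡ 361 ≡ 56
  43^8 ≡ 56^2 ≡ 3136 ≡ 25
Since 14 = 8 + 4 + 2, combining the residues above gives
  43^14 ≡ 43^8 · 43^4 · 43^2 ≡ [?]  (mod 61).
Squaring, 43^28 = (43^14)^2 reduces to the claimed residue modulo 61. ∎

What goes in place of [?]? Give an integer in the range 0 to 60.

4

Multiply the listed residues: 25 · 56 · 19 = 1400 → 26600.
Reducing modulo 61: 26600 = 436·61 + 4, so 43^14 ≡ 4.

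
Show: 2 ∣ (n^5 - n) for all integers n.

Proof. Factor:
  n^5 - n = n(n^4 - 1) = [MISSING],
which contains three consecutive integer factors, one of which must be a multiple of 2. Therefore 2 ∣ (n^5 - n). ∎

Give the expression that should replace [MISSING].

n^4 - 1 = (n^2 - 1)(n^2 + 1), and n^2 - 1 = (n-1)(n+1).
So n(n^4 - 1) = (n - 1)n(n + 1)(n^2 + 1).

(n - 1)n(n + 1)(n^2 + 1)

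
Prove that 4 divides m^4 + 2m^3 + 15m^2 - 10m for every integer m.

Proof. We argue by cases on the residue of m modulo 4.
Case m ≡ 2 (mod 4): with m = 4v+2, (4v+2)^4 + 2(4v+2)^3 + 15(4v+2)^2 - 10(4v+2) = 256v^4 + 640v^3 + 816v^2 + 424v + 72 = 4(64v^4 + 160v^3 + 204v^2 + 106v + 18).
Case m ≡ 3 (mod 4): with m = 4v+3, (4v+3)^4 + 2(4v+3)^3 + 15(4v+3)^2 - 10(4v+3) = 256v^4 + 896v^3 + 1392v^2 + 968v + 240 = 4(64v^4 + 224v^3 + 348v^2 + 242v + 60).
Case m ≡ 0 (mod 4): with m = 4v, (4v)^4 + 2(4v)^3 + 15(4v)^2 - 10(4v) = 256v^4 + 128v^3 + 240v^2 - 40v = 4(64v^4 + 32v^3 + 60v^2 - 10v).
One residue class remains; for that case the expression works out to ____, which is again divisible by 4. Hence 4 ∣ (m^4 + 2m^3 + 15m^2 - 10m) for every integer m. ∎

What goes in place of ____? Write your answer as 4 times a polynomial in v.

Only m ≡ 1 (mod 4) is unaccounted for. Put m = 4v+1:
(4v+1)^4 + 2(4v+1)^3 + 15(4v+1)^2 - 10(4v+1) expands to 256v^4 + 384v^3 + 432v^2 + 120v + 8,
and factoring out 4 leaves 4(64v^4 + 96v^3 + 108v^2 + 30v + 2).

4(64v^4 + 96v^3 + 108v^2 + 30v + 2)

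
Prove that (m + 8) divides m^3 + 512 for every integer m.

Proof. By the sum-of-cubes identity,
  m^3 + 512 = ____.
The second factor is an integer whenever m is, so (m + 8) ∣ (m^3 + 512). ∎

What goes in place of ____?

Polynomial division of m^3 + 512 by m + 8 leaves remainder 0 and quotient m^2 - 8m + 64.
Hence m^3 + 512 = (m + 8)(m^2 - 8m + 64).

(m + 8)(m^2 - 8m + 64)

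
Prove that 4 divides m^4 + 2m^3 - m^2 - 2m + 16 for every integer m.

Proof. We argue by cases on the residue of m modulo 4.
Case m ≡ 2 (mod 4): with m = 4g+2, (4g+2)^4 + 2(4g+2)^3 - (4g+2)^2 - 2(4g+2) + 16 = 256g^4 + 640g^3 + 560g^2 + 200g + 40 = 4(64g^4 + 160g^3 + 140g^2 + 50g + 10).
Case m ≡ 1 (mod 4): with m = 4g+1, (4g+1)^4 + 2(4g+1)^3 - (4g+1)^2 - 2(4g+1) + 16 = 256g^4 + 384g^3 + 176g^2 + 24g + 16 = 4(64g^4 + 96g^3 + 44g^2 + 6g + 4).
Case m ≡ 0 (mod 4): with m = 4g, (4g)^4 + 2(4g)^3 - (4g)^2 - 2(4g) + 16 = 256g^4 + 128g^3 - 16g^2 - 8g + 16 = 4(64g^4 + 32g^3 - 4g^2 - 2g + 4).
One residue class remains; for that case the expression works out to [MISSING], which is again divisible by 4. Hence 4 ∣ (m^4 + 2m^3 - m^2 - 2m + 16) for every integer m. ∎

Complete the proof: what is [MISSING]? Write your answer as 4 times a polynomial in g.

4(64g^4 + 224g^3 + 284g^2 + 154g + 34)

Only m ≡ 3 (mod 4) is unaccounted for. Put m = 4g+3:
(4g+3)^4 + 2(4g+3)^3 - (4g+3)^2 - 2(4g+3) + 16 expands to 256g^4 + 896g^3 + 1136g^2 + 616g + 136,
and factoring out 4 leaves 4(64g^4 + 224g^3 + 284g^2 + 154g + 34).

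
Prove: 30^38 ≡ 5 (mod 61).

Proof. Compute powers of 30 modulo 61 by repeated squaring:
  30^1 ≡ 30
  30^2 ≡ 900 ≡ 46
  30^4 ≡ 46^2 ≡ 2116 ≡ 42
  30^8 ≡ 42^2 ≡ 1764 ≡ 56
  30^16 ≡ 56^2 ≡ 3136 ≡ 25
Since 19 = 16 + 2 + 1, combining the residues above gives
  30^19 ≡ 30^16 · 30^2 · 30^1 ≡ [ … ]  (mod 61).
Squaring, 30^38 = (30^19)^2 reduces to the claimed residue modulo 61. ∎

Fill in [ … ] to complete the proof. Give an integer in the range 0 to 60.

Multiply the listed residues: 25 · 46 · 30 = 1150 → 34500.
Reducing modulo 61: 34500 = 565·61 + 35, so 30^19 ≡ 35.

35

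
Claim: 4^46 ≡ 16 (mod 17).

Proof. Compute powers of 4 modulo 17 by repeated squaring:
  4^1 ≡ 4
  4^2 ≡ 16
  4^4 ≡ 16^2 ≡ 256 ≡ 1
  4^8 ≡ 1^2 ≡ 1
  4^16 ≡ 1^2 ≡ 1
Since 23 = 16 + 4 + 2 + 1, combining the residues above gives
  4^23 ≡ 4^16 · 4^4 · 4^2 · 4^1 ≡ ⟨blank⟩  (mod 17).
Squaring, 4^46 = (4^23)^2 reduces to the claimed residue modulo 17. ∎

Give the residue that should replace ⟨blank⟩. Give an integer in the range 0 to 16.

Multiply the listed residues: 1 · 1 · 16 · 4 = 1 → 16 → 64.
Reducing modulo 17: 64 = 3·17 + 13, so 4^23 ≡ 13.

13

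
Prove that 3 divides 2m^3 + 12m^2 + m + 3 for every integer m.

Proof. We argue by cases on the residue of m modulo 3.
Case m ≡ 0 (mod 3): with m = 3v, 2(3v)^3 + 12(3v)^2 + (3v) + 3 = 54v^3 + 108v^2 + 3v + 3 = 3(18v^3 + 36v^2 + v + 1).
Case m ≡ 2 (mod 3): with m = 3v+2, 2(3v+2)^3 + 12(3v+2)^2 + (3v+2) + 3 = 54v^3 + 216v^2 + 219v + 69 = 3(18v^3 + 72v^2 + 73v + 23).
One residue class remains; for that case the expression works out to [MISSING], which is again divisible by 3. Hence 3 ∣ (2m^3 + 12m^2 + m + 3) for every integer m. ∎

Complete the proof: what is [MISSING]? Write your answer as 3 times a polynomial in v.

3(18v^3 + 54v^2 + 31v + 6)

Only m ≡ 1 (mod 3) is unaccounted for. Put m = 3v+1:
2(3v+1)^3 + 12(3v+1)^2 + (3v+1) + 3 expands to 54v^3 + 162v^2 + 93v + 18,
and factoring out 3 leaves 3(18v^3 + 54v^2 + 31v + 6).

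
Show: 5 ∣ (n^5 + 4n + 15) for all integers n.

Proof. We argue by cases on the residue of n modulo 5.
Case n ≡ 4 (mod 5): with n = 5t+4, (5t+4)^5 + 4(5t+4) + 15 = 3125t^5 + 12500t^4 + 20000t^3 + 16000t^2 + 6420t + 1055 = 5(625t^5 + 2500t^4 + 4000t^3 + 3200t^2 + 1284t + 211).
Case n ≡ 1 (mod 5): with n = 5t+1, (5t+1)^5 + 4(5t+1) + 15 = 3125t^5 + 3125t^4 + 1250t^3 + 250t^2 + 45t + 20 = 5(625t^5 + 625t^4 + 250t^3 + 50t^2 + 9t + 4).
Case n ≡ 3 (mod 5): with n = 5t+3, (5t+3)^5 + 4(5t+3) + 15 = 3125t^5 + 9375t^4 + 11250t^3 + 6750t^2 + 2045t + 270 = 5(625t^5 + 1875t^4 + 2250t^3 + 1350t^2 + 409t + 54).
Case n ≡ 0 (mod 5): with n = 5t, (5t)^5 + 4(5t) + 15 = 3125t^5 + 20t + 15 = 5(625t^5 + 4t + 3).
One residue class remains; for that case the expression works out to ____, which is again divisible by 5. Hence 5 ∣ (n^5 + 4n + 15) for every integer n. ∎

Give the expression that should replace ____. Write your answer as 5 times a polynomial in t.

The residues treated are {4, 1, 3, 0}, so the missing case is n ≡ 2 (mod 5); write n = 5t+2.
Then (5t+2)^5 + 4(5t+2) + 15 = 3125t^5 + 6250t^4 + 5000t^3 + 2000t^2 + 420t + 55 = 5(625t^5 + 1250t^4 + 1000t^3 + 400t^2 + 84t + 11).

5(625t^5 + 1250t^4 + 1000t^3 + 400t^2 + 84t + 11)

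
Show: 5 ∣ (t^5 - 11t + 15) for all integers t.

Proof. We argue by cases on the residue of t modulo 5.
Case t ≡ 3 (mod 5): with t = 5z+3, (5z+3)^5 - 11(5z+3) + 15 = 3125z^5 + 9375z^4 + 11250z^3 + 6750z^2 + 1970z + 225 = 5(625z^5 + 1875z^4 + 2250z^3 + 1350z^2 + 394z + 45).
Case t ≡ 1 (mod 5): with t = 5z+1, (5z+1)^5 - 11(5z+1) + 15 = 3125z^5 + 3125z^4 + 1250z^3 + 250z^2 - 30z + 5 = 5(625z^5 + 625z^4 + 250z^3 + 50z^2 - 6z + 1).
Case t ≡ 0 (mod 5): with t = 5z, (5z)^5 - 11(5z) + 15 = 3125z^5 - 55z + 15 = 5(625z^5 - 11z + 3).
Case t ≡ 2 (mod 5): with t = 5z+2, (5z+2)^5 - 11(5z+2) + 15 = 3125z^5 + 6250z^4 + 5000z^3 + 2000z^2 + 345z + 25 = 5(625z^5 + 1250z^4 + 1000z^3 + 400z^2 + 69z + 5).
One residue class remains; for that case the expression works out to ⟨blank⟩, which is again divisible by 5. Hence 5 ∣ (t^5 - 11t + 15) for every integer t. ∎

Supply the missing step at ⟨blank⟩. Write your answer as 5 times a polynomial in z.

5(625z^5 + 2500z^4 + 4000z^3 + 3200z^2 + 1269z + 199)

The residues treated are {3, 1, 0, 2}, so the missing case is t ≡ 4 (mod 5); write t = 5z+4.
Then (5z+4)^5 - 11(5z+4) + 15 = 3125z^5 + 12500z^4 + 20000z^3 + 16000z^2 + 6345z + 995 = 5(625z^5 + 2500z^4 + 4000z^3 + 3200z^2 + 1269z + 199).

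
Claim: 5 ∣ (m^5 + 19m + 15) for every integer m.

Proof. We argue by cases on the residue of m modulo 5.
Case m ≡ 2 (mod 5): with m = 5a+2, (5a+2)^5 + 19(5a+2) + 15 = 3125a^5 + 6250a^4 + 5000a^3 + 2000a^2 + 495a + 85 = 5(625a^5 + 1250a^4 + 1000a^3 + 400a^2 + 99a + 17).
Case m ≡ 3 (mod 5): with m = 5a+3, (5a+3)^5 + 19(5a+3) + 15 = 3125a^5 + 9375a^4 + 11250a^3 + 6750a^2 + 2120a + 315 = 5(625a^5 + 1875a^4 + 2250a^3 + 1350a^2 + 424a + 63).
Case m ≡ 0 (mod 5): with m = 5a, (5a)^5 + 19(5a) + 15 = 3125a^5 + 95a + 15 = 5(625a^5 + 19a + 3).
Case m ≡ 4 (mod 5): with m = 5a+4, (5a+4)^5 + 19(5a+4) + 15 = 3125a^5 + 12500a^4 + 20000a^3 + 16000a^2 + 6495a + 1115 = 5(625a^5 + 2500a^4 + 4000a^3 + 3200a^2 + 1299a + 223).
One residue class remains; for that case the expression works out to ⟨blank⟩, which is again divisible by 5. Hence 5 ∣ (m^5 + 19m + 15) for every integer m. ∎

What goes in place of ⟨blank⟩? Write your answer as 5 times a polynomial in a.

5(625a^5 + 625a^4 + 250a^3 + 50a^2 + 24a + 7)

The residues treated are {2, 3, 0, 4}, so the missing case is m ≡ 1 (mod 5); write m = 5a+1.
Then (5a+1)^5 + 19(5a+1) + 15 = 3125a^5 + 3125a^4 + 1250a^3 + 250a^2 + 120a + 35 = 5(625a^5 + 625a^4 + 250a^3 + 50a^2 + 24a + 7).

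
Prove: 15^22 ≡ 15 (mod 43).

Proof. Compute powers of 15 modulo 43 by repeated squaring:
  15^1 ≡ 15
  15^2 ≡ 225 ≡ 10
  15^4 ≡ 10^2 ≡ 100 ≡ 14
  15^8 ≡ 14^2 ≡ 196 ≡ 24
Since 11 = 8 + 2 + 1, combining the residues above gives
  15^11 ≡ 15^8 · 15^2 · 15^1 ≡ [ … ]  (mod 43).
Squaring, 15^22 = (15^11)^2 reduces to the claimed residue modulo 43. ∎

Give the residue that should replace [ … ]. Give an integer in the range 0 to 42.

31

Multiply the listed residues: 24 · 10 · 15 = 240 → 3600.
Reducing modulo 43: 3600 = 83·43 + 31, so 15^11 ≡ 31.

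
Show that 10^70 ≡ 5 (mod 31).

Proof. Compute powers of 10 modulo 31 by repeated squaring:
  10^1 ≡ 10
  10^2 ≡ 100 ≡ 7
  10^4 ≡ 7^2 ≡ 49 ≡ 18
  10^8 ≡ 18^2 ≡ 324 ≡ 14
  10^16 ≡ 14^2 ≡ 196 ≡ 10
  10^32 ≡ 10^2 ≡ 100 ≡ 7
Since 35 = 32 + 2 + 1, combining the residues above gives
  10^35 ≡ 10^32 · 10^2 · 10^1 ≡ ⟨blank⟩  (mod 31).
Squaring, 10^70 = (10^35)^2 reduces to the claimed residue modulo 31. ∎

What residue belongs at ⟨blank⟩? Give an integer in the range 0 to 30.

25

10^32 · 10^2 · 10^1 ≡ 7 · 7 · 10 = 490.
490 mod 31 = 25, so 10^35 ≡ 25 (mod 31).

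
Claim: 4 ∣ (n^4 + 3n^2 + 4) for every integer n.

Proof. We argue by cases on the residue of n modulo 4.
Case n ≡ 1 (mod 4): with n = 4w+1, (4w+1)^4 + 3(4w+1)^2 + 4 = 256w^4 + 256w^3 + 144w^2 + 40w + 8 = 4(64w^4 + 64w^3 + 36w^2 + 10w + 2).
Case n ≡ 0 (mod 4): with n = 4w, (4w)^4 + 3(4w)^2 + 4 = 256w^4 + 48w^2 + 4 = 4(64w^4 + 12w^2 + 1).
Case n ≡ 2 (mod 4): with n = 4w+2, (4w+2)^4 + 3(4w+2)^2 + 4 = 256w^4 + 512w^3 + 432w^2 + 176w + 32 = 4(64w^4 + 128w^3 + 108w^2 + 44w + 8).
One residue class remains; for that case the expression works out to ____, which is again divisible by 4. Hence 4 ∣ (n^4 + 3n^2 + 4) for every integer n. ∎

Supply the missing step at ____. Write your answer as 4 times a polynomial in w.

Only n ≡ 3 (mod 4) is unaccounted for. Put n = 4w+3:
(4w+3)^4 + 3(4w+3)^2 + 4 expands to 256w^4 + 768w^3 + 912w^2 + 504w + 112,
and factoring out 4 leaves 4(64w^4 + 192w^3 + 228w^2 + 126w + 28).

4(64w^4 + 192w^3 + 228w^2 + 126w + 28)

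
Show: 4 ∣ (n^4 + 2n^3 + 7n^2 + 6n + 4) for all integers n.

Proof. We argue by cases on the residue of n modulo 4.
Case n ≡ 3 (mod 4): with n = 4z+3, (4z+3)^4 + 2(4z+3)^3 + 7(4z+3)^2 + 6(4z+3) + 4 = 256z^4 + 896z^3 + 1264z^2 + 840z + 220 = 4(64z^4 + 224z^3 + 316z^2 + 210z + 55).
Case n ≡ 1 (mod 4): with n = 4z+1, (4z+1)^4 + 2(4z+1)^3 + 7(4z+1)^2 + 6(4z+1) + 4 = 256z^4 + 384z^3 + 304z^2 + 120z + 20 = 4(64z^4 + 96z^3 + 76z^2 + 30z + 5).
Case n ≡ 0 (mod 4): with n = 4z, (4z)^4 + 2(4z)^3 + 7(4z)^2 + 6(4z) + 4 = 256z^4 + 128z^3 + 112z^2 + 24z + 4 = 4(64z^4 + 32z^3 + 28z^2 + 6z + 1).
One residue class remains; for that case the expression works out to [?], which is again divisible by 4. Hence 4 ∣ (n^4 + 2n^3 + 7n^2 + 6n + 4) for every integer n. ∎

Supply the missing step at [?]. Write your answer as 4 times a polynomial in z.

4(64z^4 + 160z^3 + 172z^2 + 90z + 19)

Only n ≡ 2 (mod 4) is unaccounted for. Put n = 4z+2:
(4z+2)^4 + 2(4z+2)^3 + 7(4z+2)^2 + 6(4z+2) + 4 expands to 256z^4 + 640z^3 + 688z^2 + 360z + 76,
and factoring out 4 leaves 4(64z^4 + 160z^3 + 172z^2 + 90z + 19).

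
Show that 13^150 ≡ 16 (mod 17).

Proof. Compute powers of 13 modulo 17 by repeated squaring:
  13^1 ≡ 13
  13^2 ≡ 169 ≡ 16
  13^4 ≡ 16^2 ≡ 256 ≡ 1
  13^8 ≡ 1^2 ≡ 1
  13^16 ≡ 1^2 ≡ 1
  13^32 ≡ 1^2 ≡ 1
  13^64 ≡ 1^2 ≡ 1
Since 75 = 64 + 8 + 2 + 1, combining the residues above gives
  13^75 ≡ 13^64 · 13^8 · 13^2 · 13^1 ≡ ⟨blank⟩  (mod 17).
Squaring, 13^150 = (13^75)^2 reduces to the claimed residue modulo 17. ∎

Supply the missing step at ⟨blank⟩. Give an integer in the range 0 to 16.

13^64 · 13^8 · 13^2 · 13^1 ≡ 1 · 1 · 16 · 13 = 208.
208 mod 17 = 4, so 13^75 ≡ 4 (mod 17).

4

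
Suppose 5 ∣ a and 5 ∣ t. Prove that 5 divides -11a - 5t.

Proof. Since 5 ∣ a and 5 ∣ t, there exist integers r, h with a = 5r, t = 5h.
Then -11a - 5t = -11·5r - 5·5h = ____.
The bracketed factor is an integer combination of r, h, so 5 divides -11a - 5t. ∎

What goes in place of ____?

5(-5h - 11r)

Each term has a factor of 5: -11·5r - 5·5h = 5·(-5h - 11r).
Since -5h - 11r is an integer, 5 ∣ (-11a - 5t).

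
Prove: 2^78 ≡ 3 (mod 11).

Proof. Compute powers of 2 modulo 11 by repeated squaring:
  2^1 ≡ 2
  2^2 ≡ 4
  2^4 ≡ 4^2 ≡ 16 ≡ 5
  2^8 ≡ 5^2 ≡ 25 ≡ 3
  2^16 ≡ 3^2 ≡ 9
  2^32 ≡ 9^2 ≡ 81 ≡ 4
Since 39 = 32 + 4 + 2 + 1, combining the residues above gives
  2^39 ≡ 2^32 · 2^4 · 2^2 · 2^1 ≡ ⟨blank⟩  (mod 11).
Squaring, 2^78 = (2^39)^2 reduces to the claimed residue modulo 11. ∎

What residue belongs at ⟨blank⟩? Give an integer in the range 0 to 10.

6

2^32 · 2^4 · 2^2 · 2^1 ≡ 4 · 5 · 4 · 2 = 160.
160 mod 11 = 6, so 2^39 ≡ 6 (mod 11).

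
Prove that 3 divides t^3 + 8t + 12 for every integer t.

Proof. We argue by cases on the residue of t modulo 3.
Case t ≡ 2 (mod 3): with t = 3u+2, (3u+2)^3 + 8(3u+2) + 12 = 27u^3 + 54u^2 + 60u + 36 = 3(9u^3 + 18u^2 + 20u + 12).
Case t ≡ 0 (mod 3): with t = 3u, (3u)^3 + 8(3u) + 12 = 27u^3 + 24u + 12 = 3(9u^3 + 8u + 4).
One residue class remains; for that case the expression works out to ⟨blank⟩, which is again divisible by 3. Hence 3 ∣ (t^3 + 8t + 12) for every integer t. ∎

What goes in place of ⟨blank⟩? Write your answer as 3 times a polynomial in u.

Only t ≡ 1 (mod 3) is unaccounted for. Put t = 3u+1:
(3u+1)^3 + 8(3u+1) + 12 expands to 27u^3 + 27u^2 + 33u + 21,
and factoring out 3 leaves 3(9u^3 + 9u^2 + 11u + 7).

3(9u^3 + 9u^2 + 11u + 7)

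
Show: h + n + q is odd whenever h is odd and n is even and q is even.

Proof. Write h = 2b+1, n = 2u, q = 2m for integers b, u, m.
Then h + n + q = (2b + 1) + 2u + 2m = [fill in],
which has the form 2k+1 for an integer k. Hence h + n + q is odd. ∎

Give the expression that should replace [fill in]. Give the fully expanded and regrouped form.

2(b + m + u) + 1

Expanding: (2b + 1) + 2u + 2m = 2b + 2m + 2u + 1.
Every term except the constant is even, so this is 2(b + m + u) + 1,
and b + m + u ∈ ℤ gives the required form.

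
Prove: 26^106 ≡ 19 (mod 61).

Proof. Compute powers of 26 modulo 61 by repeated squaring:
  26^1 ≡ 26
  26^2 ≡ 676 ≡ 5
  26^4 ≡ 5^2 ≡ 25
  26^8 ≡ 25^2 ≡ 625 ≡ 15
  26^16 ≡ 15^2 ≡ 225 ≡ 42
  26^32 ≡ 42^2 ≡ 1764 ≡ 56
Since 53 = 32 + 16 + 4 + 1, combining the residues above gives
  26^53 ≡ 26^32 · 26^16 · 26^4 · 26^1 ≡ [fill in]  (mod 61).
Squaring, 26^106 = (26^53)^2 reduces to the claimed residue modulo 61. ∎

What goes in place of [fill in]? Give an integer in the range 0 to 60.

Multiply the listed residues: 56 · 42 · 25 · 26 = 2352 → 58800 → 1528800.
Reducing modulo 61: 1528800 = 25062·61 + 18, so 26^53 ≡ 18.

18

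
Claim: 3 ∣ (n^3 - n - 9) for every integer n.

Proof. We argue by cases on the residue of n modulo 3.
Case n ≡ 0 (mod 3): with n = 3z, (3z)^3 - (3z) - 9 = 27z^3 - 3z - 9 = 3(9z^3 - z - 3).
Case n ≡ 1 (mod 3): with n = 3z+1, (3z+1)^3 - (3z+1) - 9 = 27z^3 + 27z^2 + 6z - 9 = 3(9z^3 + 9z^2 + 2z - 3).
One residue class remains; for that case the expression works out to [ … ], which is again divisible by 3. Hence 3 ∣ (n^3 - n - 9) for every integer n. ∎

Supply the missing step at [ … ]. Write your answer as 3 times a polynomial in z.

Only n ≡ 2 (mod 3) is unaccounted for. Put n = 3z+2:
(3z+2)^3 - (3z+2) - 9 expands to 27z^3 + 54z^2 + 33z - 3,
and factoring out 3 leaves 3(9z^3 + 18z^2 + 11z - 1).

3(9z^3 + 18z^2 + 11z - 1)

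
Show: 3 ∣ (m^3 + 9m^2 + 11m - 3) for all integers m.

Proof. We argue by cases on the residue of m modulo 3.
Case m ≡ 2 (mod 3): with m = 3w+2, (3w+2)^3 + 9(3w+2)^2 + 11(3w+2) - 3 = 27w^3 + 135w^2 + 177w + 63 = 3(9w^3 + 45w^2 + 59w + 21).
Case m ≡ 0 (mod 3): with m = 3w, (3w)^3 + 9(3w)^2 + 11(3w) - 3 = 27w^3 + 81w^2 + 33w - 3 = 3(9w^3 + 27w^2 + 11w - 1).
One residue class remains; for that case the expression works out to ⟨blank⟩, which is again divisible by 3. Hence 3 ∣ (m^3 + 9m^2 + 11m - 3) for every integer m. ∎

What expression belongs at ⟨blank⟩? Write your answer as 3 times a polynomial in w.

Only m ≡ 1 (mod 3) is unaccounted for. Put m = 3w+1:
(3w+1)^3 + 9(3w+1)^2 + 11(3w+1) - 3 expands to 27w^3 + 108w^2 + 96w + 18,
and factoring out 3 leaves 3(9w^3 + 36w^2 + 32w + 6).

3(9w^3 + 36w^2 + 32w + 6)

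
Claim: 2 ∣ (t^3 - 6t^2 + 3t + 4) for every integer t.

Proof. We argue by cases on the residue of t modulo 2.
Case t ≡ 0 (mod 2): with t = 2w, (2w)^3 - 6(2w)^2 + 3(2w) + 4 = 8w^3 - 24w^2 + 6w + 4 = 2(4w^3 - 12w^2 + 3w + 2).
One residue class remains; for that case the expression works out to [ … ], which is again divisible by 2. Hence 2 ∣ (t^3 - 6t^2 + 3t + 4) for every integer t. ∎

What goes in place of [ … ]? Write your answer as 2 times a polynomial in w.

2(4w^3 - 6w^2 - 6w + 1)

Only t ≡ 1 (mod 2) is unaccounted for. Put t = 2w+1:
(2w+1)^3 - 6(2w+1)^2 + 3(2w+1) + 4 expands to 8w^3 - 12w^2 - 12w + 2,
and factoring out 2 leaves 2(4w^3 - 6w^2 - 6w + 1).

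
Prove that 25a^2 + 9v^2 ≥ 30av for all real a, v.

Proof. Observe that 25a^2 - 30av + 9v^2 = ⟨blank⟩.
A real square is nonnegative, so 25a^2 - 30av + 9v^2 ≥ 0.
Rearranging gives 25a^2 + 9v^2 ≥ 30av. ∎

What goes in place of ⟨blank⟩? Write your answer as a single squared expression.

The leading and trailing coefficients are 5^2 and 3^2, and 30 = 2·5·3, so the trinomial is (5a - 3v)^2.
Hence 25a^2 - 30av + 9v^2 ≥ 0.

(5a - 3v)^2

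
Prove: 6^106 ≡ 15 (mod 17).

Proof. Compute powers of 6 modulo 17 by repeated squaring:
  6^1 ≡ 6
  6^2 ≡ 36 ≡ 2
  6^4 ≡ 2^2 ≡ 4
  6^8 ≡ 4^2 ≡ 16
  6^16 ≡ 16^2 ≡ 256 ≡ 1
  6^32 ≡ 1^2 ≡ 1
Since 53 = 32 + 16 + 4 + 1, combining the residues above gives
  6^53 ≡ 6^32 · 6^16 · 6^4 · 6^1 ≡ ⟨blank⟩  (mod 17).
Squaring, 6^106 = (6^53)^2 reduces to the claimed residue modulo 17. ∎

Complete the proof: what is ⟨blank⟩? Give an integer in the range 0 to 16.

7

Multiply the listed residues: 1 · 1 · 4 · 6 = 1 → 4 → 24.
Reducing modulo 17: 24 = 1·17 + 7, so 6^53 ≡ 7.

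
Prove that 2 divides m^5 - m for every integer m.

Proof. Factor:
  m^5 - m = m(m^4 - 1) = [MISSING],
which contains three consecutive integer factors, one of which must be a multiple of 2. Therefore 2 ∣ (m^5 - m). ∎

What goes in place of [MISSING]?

(m - 1)m(m + 1)(m^2 + 1)

m^4 - 1 = (m^2 - 1)(m^2 + 1), and m^2 - 1 = (m-1)(m+1).
So m(m^4 - 1) = (m - 1)m(m + 1)(m^2 + 1).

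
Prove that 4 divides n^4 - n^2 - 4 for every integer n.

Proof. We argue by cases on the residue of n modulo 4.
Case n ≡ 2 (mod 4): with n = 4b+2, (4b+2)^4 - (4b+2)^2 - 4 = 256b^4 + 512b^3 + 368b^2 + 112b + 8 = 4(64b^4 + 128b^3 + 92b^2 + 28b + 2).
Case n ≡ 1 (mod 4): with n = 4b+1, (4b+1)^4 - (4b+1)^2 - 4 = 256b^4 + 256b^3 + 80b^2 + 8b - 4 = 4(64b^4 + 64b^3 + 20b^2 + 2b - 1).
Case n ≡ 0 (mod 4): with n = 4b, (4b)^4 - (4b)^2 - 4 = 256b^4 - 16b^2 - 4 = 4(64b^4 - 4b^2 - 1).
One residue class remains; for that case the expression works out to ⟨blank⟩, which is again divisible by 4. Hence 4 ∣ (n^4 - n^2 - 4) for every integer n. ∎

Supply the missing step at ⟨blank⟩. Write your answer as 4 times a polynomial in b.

The residues treated are {2, 1, 0}, so the missing case is n ≡ 3 (mod 4); write n = 4b+3.
Then (4b+3)^4 - (4b+3)^2 - 4 = 256b^4 + 768b^3 + 848b^2 + 408b + 68 = 4(64b^4 + 192b^3 + 212b^2 + 102b + 17).

4(64b^4 + 192b^3 + 212b^2 + 102b + 17)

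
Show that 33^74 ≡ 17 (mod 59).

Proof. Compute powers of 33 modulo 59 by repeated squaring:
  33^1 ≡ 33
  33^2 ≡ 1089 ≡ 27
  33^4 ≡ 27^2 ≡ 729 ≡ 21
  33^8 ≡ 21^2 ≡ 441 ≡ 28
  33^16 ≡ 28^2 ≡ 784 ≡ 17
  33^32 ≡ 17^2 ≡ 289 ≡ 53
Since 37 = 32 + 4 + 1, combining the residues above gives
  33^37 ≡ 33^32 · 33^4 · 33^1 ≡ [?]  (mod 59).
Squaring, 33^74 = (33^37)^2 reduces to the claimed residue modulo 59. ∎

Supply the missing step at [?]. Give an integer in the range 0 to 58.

31

Multiply the listed residues: 53 · 21 · 33 = 1113 → 36729.
Reducing modulo 59: 36729 = 622·59 + 31, so 33^37 ≡ 31.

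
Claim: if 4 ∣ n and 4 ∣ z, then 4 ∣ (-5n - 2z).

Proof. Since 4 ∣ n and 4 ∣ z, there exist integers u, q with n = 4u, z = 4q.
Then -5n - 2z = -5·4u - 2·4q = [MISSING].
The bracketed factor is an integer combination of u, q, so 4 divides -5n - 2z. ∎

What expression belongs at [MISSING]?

4(-2q - 5u)

Each term has a factor of 4: -5·4u - 2·4q = 4·(-2q - 5u).
Since -2q - 5u is an integer, 4 ∣ (-5n - 2z).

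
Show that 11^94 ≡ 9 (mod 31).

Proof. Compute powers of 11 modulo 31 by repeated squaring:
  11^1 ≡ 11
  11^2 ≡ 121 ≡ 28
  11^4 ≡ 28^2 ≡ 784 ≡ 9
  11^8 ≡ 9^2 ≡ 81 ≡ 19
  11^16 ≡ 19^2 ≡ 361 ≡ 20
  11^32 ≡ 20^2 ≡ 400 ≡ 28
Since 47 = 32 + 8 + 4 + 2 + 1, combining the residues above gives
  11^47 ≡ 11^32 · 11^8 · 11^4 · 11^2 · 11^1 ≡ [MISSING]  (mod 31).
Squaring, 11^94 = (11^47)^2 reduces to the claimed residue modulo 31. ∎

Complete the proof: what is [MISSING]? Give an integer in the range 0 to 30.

Multiply the listed residues: 28 · 19 · 9 · 28 · 11 = 532 → 4788 → 134064 → 1474704.
Reducing modulo 31: 1474704 = 47571·31 + 3, so 11^47 ≡ 3.

3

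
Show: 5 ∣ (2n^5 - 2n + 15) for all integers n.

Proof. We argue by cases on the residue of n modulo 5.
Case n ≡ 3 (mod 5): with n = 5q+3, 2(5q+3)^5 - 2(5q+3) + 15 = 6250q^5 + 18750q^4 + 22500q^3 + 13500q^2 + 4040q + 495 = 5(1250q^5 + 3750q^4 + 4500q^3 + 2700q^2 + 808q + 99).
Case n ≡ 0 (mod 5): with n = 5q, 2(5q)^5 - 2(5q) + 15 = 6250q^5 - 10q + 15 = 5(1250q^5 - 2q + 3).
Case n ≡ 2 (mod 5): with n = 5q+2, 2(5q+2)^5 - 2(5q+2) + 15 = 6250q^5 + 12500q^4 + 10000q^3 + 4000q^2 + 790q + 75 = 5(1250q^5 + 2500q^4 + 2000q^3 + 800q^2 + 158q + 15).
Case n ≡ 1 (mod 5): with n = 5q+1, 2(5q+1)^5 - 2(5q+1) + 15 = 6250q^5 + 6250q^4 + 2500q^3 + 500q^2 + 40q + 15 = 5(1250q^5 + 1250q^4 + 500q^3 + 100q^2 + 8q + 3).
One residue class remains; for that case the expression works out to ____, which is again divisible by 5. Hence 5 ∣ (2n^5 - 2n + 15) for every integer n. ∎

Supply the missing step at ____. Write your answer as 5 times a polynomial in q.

Only n ≡ 4 (mod 5) is unaccounted for. Put n = 5q+4:
2(5q+4)^5 - 2(5q+4) + 15 expands to 6250q^5 + 25000q^4 + 40000q^3 + 32000q^2 + 12790q + 2055,
and factoring out 5 leaves 5(1250q^5 + 5000q^4 + 8000q^3 + 6400q^2 + 2558q + 411).

5(1250q^5 + 5000q^4 + 8000q^3 + 6400q^2 + 2558q + 411)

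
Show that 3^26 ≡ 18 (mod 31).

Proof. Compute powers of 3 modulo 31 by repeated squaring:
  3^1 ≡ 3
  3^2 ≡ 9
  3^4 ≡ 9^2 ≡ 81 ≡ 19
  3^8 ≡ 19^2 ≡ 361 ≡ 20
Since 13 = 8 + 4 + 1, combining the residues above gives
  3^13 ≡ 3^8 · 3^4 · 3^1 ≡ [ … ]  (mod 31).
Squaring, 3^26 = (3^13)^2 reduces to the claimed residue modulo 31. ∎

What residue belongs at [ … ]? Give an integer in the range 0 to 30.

Multiply the listed residues: 20 · 19 · 3 = 380 → 1140.
Reducing modulo 31: 1140 = 36·31 + 24, so 3^13 ≡ 24.

24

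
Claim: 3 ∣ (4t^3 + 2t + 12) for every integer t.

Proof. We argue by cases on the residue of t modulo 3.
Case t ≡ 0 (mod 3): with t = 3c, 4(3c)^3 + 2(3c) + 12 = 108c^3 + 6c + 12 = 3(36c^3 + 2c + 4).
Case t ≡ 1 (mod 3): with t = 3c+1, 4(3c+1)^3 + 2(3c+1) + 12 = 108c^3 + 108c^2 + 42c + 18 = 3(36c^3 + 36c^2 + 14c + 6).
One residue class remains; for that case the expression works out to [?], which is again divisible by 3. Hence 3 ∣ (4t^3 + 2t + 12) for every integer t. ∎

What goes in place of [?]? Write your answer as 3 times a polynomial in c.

3(36c^3 + 72c^2 + 50c + 16)

The residues treated are {0, 1}, so the missing case is t ≡ 2 (mod 3); write t = 3c+2.
Then 4(3c+2)^3 + 2(3c+2) + 12 = 108c^3 + 216c^2 + 150c + 48 = 3(36c^3 + 72c^2 + 50c + 16).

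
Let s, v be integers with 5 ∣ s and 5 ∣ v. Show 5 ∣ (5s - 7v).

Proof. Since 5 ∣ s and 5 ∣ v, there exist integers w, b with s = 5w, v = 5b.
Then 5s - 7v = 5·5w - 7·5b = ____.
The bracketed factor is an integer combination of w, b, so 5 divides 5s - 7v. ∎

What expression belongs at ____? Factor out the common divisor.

5(-7b + 5w)

Pull the common 5 out of every term: 5·5w - 7·5b = 5(-7b + 5w).
-7b + 5w is an integer, which exhibits the divisibility.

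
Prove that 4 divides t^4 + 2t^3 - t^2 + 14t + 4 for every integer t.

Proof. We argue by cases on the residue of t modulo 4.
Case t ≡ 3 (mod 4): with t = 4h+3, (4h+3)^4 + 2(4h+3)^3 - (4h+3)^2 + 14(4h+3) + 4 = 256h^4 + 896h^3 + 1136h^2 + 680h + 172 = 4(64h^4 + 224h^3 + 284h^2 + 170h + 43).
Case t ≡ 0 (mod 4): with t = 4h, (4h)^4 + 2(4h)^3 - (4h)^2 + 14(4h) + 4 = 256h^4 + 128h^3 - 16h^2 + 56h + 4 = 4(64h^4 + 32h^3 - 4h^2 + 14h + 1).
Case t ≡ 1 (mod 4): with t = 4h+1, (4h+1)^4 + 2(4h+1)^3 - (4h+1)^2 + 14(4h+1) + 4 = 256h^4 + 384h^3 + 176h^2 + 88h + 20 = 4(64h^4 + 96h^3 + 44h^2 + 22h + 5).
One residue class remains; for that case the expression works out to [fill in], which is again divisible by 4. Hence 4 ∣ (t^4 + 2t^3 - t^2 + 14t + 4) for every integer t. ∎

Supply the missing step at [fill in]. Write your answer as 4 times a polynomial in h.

The residues treated are {3, 0, 1}, so the missing case is t ≡ 2 (mod 4); write t = 4h+2.
Then (4h+2)^4 + 2(4h+2)^3 - (4h+2)^2 + 14(4h+2) + 4 = 256h^4 + 640h^3 + 560h^2 + 264h + 60 = 4(64h^4 + 160h^3 + 140h^2 + 66h + 15).

4(64h^4 + 160h^3 + 140h^2 + 66h + 15)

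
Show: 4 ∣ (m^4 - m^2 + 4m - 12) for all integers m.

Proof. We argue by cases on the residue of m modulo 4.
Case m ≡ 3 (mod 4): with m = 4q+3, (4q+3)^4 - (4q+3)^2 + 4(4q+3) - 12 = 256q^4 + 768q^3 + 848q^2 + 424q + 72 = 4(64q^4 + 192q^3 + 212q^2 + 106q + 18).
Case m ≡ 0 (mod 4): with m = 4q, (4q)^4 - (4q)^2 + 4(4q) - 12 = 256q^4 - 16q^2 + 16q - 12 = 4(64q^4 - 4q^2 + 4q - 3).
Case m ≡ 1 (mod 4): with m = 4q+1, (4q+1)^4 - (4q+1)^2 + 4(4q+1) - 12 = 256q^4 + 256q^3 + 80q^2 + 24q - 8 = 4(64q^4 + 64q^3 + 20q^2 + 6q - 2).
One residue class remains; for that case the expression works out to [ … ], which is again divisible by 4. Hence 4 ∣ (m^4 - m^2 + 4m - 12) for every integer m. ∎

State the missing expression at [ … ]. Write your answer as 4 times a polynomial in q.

The residues treated are {3, 0, 1}, so the missing case is m ≡ 2 (mod 4); write m = 4q+2.
Then (4q+2)^4 - (4q+2)^2 + 4(4q+2) - 12 = 256q^4 + 512q^3 + 368q^2 + 128q + 8 = 4(64q^4 + 128q^3 + 92q^2 + 32q + 2).

4(64q^4 + 128q^3 + 92q^2 + 32q + 2)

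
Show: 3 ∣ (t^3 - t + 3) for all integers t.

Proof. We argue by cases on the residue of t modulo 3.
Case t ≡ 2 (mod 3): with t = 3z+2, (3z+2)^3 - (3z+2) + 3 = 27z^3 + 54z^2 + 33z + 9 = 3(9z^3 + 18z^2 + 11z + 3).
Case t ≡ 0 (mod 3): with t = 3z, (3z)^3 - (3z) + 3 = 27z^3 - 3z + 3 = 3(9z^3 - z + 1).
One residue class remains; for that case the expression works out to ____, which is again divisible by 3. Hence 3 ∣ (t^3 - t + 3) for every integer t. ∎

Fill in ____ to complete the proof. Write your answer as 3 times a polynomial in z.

Only t ≡ 1 (mod 3) is unaccounted for. Put t = 3z+1:
(3z+1)^3 - (3z+1) + 3 expands to 27z^3 + 27z^2 + 6z + 3,
and factoring out 3 leaves 3(9z^3 + 9z^2 + 2z + 1).

3(9z^3 + 9z^2 + 2z + 1)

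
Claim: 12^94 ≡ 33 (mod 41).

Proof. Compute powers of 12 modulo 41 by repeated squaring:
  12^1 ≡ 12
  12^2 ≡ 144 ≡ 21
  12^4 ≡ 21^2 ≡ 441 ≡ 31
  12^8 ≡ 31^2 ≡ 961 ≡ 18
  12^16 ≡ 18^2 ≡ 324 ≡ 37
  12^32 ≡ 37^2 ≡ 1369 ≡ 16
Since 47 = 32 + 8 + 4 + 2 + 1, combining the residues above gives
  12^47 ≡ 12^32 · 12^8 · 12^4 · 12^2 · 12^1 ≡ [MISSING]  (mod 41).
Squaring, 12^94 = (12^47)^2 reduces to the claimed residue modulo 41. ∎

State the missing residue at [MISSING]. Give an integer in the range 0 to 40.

22

Multiply the listed residues: 16 · 18 · 31 · 21 · 12 = 288 → 8928 → 187488 → 2249856.
Reducing modulo 41: 2249856 = 54874·41 + 22, so 12^47 ≡ 22.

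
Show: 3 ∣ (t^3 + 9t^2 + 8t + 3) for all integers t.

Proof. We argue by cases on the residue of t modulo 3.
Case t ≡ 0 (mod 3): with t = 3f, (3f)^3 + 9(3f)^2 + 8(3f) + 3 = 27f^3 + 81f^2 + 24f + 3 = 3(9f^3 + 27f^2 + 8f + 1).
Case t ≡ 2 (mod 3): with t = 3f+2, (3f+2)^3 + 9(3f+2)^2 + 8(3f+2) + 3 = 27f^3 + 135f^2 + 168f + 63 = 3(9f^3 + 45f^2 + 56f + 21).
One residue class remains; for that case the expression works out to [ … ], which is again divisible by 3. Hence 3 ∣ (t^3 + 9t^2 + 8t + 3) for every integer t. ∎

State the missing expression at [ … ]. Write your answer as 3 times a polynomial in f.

Only t ≡ 1 (mod 3) is unaccounted for. Put t = 3f+1:
(3f+1)^3 + 9(3f+1)^2 + 8(3f+1) + 3 expands to 27f^3 + 108f^2 + 87f + 21,
and factoring out 3 leaves 3(9f^3 + 36f^2 + 29f + 7).

3(9f^3 + 36f^2 + 29f + 7)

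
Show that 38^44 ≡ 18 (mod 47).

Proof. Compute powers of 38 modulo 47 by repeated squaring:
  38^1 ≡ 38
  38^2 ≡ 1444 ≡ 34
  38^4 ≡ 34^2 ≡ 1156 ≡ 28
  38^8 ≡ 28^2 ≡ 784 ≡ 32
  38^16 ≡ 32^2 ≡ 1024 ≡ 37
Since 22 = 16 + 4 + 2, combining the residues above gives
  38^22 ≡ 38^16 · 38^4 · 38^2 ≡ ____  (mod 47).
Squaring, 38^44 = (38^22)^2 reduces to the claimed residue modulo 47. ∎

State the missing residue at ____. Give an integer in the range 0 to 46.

Multiply the listed residues: 37 · 28 · 34 = 1036 → 35224.
Reducing modulo 47: 35224 = 749·47 + 21, so 38^22 ≡ 21.

21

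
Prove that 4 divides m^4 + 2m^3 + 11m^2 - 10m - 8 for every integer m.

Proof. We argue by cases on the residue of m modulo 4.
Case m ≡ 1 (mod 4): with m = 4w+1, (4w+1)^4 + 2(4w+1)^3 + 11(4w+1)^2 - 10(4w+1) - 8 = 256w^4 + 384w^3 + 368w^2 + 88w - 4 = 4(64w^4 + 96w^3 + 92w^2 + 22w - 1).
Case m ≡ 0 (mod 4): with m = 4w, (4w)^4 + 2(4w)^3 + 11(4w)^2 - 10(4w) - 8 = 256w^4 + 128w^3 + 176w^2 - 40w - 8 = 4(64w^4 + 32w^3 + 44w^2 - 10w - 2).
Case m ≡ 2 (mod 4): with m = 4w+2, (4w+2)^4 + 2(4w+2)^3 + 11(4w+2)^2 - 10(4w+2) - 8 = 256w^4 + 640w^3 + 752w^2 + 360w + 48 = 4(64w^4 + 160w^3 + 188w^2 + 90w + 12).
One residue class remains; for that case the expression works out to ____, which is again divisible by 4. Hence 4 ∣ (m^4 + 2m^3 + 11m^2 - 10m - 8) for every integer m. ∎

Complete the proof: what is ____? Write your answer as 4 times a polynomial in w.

Only m ≡ 3 (mod 4) is unaccounted for. Put m = 4w+3:
(4w+3)^4 + 2(4w+3)^3 + 11(4w+3)^2 - 10(4w+3) - 8 expands to 256w^4 + 896w^3 + 1328w^2 + 872w + 196,
and factoring out 4 leaves 4(64w^4 + 224w^3 + 332w^2 + 218w + 49).

4(64w^4 + 224w^3 + 332w^2 + 218w + 49)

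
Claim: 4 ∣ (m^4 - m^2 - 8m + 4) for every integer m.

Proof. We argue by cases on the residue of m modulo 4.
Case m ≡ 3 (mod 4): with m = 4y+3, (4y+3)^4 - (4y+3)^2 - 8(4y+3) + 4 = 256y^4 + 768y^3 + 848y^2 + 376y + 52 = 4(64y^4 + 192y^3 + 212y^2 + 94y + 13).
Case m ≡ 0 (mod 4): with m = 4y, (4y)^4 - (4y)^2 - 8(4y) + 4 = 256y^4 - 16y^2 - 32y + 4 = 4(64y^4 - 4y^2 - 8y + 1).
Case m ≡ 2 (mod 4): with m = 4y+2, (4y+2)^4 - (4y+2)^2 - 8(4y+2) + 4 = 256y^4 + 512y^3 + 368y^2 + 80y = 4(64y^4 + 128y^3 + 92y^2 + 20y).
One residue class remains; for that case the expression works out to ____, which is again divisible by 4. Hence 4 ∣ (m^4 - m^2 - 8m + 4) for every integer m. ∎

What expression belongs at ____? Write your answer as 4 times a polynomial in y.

Only m ≡ 1 (mod 4) is unaccounted for. Put m = 4y+1:
(4y+1)^4 - (4y+1)^2 - 8(4y+1) + 4 expands to 256y^4 + 256y^3 + 80y^2 - 24y - 4,
and factoring out 4 leaves 4(64y^4 + 64y^3 + 20y^2 - 6y - 1).

4(64y^4 + 64y^3 + 20y^2 - 6y - 1)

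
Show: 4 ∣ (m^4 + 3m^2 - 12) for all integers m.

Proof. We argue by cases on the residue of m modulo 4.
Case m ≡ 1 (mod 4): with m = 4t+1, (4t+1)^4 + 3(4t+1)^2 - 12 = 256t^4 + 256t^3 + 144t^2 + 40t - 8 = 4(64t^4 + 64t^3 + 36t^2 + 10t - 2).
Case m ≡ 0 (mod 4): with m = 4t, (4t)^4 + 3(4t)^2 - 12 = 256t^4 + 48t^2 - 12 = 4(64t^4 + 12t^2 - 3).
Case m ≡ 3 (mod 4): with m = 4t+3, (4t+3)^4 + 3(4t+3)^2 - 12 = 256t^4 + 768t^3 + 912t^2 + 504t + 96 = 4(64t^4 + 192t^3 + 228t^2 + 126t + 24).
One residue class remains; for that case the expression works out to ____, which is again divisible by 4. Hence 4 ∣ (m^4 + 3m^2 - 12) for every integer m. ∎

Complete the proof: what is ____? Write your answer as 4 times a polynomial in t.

4(64t^4 + 128t^3 + 108t^2 + 44t + 4)

Only m ≡ 2 (mod 4) is unaccounted for. Put m = 4t+2:
(4t+2)^4 + 3(4t+2)^2 - 12 expands to 256t^4 + 512t^3 + 432t^2 + 176t + 16,
and factoring out 4 leaves 4(64t^4 + 128t^3 + 108t^2 + 44t + 4).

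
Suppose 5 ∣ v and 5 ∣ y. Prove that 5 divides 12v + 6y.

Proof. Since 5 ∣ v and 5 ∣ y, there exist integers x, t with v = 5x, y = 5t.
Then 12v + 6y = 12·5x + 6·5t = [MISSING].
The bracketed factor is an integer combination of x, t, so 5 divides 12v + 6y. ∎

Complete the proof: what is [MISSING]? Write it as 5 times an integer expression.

5(6t + 12x)

Each term has a factor of 5: 12·5x + 6·5t = 5·(6t + 12x).
Since 6t + 12x is an integer, 5 ∣ (12v + 6y).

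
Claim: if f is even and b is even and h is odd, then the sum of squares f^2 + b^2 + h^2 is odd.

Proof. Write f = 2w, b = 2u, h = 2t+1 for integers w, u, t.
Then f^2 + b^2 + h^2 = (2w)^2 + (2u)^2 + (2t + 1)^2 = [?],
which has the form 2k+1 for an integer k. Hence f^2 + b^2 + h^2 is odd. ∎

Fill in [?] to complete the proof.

2(2t^2 + 2t + 2u^2 + 2w^2) + 1

Expanding: (2w)^2 + (2u)^2 + (2t + 1)^2 = 4t^2 + 4t + 4u^2 + 4w^2 + 1.
Every term except the constant is even, so this is 2(2t^2 + 2t + 2u^2 + 2w^2) + 1,
and 2t^2 + 2t + 2u^2 + 2w^2 ∈ ℤ gives the required form.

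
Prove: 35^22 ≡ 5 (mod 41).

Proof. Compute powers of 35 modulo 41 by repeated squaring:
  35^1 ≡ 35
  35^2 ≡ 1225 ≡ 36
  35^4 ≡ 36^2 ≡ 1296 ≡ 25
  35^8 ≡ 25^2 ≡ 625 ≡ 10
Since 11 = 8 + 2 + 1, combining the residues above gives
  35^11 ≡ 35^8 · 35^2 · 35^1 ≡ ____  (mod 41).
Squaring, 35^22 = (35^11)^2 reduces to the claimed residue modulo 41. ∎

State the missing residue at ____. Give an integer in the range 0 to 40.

13

35^8 · 35^2 · 35^1 ≡ 10 · 36 · 35 = 12600.
12600 mod 41 = 13, so 35^11 ≡ 13 (mod 41).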